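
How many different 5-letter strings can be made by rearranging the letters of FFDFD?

Letter multiplicities in FFDFD: D×2, F×3.
The number of distinct arrangements is 5!/(3!·2!) = 120/12 = 10.

10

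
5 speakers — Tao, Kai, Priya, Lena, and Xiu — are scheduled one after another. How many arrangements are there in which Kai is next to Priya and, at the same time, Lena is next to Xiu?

Treat {Kai,Priya} as one block (2 orders) and {Lena,Xiu} as another (2 orders).
That leaves 3 units to arrange: 2 × 2 × 3! = 4 × 6 = 24.

24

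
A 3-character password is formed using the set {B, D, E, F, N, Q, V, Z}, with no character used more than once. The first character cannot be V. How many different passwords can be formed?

294

The first character has 8−1 = 7 choices (anything except V).
The remaining 2 characters are filled from the other 7 symbols without repetition: 7 × 6 = 42.
Total: 7 × 42 = 294.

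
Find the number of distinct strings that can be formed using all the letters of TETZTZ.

TETZTZ has 6 letters with T appearing 3 times and Z appearing twice.
The number of distinct arrangements is 6!/(3!·2!) = 720/12 = 60.

60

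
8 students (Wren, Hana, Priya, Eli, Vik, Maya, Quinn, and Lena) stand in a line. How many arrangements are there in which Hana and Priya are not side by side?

30240

There are 8! = 40320 arrangements in all. If Hana and Priya are adjacent, merging them into one block gives 2·(7)! = 10080 arrangements.
Complementary counting: 40320 − 10080 = 30240.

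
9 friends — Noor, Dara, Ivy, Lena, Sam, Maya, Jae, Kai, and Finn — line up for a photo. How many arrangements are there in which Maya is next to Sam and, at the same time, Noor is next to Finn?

20160

Treat {Maya,Sam} as one block (2 orders) and {Noor,Finn} as another (2 orders).
That leaves 7 units to arrange: 2 × 2 × 7! = 4 × 5040 = 20160.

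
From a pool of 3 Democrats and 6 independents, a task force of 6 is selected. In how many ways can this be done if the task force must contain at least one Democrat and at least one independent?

83

With no constraint there are C(9,6) = 84 possible selections.
Subtract selections that omit an entire group: no Democrats → C(6,6) = 1; no independents → C(3,6) = 0.
Both groups omitted at once is impossible, so 84 − 1 = 83.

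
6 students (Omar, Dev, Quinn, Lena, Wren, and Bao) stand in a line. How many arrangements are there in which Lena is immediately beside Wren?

240

Place the 4 others and the Lena-Wren pair as 5 objects in a line; the pair has 2 internal arrangements.
So the count is 2·(5)! = 240.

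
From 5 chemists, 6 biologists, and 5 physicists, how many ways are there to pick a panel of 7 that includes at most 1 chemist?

Split by how many chemists are chosen (0 through 1).
Sum: C(5,0)·C(11,7) + C(5,1)·C(11,6) = 330 + 2310 = 2640.

2640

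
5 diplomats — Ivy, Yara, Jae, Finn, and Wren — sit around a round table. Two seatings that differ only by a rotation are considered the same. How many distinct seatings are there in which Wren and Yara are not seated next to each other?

Without the restriction there are (4)! = 24 seatings.
Seatings with Wren beside Yara: treat them as a block with 2 internal orders, giving 2 × (3)! = 12.
Subtracting, 24 − 12 = 12.

12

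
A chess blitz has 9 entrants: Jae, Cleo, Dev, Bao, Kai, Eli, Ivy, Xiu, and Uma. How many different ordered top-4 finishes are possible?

3024

There are 9 choices for 1st place, 8 for 2nd, and so on down to 6 for position 4.
That gives 9 × 8 × 7 × 6 = 3024.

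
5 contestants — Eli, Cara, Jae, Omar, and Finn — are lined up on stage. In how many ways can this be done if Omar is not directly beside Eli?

Of the 5! = 120 arrangements, those with Omar and Eli adjacent number 2 × 4! = 48 (treat the pair as a block with 2 internal orders).
So 120 − 48 = 72 arrangements keep them apart.

72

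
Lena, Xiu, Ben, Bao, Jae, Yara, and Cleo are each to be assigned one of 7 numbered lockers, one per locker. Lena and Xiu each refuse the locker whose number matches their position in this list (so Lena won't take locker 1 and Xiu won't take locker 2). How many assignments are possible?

3720

Let Aᵢ (for i ∈ {1, 2}) be the placements that put person i in their forbidden locker. Any j of these fix j positions, leaving (7−j)! ways to fill the rest, and there are C(2,j) ways to pick which j.
By inclusion–exclusion, the number of valid placements is Σ_{j=0}^{2} (−1)^j C(2,j)·(7−j)!.
Computing: 5040 − 1440 + 120 = 3720.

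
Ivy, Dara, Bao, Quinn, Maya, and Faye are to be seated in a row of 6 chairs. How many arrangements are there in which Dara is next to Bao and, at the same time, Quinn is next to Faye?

96

Treat {Dara,Bao} as one block (2 orders) and {Quinn,Faye} as another (2 orders).
That leaves 4 units to arrange: 2 × 2 × 4! = 4 × 24 = 96.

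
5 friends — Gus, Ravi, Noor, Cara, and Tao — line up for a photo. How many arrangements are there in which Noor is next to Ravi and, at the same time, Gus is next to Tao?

Treat {Noor,Ravi} as one block (2 orders) and {Gus,Tao} as another (2 orders).
That leaves 3 units to arrange: 2 × 2 × 3! = 4 × 6 = 24.

24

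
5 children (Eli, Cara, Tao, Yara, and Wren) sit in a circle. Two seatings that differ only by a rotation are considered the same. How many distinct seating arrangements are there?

24

Fix one person's seat to break rotational symmetry; the remaining 4 people can be arranged in (4)! = 24 ways.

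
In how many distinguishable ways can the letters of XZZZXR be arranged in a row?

Letter multiplicities in XZZZXR: R×1, X×2, Z×3.
So there are 6! / (3!·2!) = 60 distinguishable arrangements.

60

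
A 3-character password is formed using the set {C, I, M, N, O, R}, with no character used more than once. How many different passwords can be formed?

Choose and order 3 of the 6 symbols: the first character has 6 options, the next 5, then 4.
That product is 6 × 5 × 4 = 120.

120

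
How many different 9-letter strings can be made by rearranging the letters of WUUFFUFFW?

Letter multiplicities in WUUFFUFFW: F×4, U×3, W×2.
Dividing 9! = 362880 by 4!·3!·2! = 288 for the repeated letters gives 1260.

1260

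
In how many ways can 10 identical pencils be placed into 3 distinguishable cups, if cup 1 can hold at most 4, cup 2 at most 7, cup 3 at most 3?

14

Ignoring the caps, the number of non-negative solutions to x_1+…+x_3 = 10 is C(12,2) = 66.
Subtract solutions that violate a single cap (substitute x_i' = x_i − (cap_i+1)): x_1 ≥ 5 gives C(7,2) = 21; x_2 ≥ 8 gives C(4,2) = 6; x_3 ≥ 4 gives C(8,2) = 28. Together 55.
Add back pairs where two caps are both exceeded: 0 + 3 + 0 = 3.
By inclusion–exclusion the count is 66 − 55 + 3 = 14.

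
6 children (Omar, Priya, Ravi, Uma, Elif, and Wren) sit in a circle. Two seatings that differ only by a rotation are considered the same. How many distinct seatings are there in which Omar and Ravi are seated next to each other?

Glue Omar and Ravi into a block (2 internal orders). Seating 5 units around a circle gives (4)! arrangements.
So 2 × (4)! = 2 × 24 = 48.

48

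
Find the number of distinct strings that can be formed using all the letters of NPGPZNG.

Letter multiplicities in NPGPZNG: G×2, N×2, P×2, Z×1.
So there are 7! / (2!·2!·2!) = 630 distinguishable arrangements.

630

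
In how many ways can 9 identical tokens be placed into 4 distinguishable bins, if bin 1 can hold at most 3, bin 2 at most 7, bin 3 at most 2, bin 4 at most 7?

Without the upper bounds there are C(12,3) = 220 ways to split 9 among 4 bins.
Subtract solutions that violate a single cap (substitute x_i' = x_i − (cap_i+1)): x_1 ≥ 4 gives C(8,3) = 56; x_2 ≥ 8 gives C(4,3) = 4; x_3 ≥ 3 gives C(9,3) = 84; x_4 ≥ 8 gives C(4,3) = 4. Together 148.
Add back pairs where two caps are both exceeded: 0 + 10 + 0 + 0 + 0 + 0 = 10.
By inclusion–exclusion the count is 220 − 148 + 10 = 82.

82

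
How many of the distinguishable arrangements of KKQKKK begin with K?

5

With the first slot taken by K, it remains to arrange the other 5 letters (KQKKK).
Those 5 letters have K appearing 4 times, giving (5)!/(4!) = 5.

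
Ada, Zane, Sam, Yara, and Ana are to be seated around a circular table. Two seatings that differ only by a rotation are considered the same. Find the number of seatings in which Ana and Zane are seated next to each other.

Glue Ana and Zane into a block (2 internal orders). Seating 4 units around a circle gives (3)! arrangements.
So 2 × (3)! = 2 × 6 = 12.

12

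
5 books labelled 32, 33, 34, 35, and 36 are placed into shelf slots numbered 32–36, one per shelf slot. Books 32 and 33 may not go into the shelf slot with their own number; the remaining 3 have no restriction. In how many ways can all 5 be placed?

78

Let Aᵢ (for i ∈ {32, 33}) be the placements that put book i in its forbidden shelf slot. Any j of these fix j positions, leaving (5−j)! ways to fill the rest, and there are C(2,j) ways to pick which j.
By inclusion–exclusion, the number of valid placements is Σ_{j=0}^{2} (−1)^j C(2,j)·(5−j)!.
Computing: 120 − 48 + 6 = 78.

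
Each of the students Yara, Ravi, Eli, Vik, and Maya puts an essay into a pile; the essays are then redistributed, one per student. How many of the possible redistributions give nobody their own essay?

This is the derangement count D_5: permutations of 5 items with no fixed point.
By inclusion–exclusion this is Σ_{j=0}^{5} (−1)^j C(5,j)·(5−j)!.
Computing: 120 − 120 + 60 − 20 + 5 − 1 = 44.

44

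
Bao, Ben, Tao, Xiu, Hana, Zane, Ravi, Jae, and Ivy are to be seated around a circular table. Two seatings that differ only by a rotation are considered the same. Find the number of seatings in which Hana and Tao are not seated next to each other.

30240

All circular seatings of 9 people number (8)! = 40320.
Seatings with Hana beside Tao: treat them as a block with 2 internal orders, giving 2 × (7)! = 10080.
Subtracting, 40320 − 10080 = 30240.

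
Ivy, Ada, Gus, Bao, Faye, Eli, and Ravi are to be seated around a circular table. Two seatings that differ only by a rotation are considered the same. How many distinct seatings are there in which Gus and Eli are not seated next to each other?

All circular seatings of 7 people number (6)! = 720.
Those with Gus next to Eli: fuse the pair into one unit and seat 6 units around a circle — 2·(5)! = 240.
Subtracting, 720 − 240 = 480.

480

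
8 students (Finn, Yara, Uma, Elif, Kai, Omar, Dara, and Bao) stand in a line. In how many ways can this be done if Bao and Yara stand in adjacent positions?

Treat {Bao, Yara} as a single unit. There are 7 units to order, and the pair itself can be ordered 2 ways.
That gives 2 × 7! = 2 × 5040 = 10080.

10080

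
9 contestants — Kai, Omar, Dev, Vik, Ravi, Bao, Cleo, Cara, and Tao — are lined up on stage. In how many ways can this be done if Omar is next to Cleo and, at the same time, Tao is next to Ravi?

20160

Treat {Omar,Cleo} as one block (2 orders) and {Tao,Ravi} as another (2 orders).
That leaves 7 units to arrange: 2 × 2 × 7! = 4 × 5040 = 20160.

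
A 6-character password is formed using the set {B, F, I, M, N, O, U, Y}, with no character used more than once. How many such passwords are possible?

Choose and order 6 of the 8 symbols: the first character has 8 options, the next 7, and so on down to 3.
That product is 8 × 7 × 6 × 5 × 4 × 3 = 20160.

20160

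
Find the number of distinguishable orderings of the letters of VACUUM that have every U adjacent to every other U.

120

Treat the 2 copies of U as a single block. The multiset to arrange is then {UU, A, C, M, V}, 5 items in all.
All 5 items are distinct, so there are (5)! = 120 arrangements.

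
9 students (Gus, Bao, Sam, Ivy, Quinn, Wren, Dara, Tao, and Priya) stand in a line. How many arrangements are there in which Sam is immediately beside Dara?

Glue Sam and Dara into one block (2 internal orders), leaving 8 units to arrange in a row.
So the count is 2·(8)! = 80640.

80640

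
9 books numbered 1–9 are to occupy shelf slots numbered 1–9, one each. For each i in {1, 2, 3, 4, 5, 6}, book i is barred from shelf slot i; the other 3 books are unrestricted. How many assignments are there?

183822

Let Aᵢ (for 1 ≤ i ≤ 6) be the placements that put book i in its forbidden shelf slot. Any j of these fix j positions, leaving (9−j)! ways to fill the rest, and there are C(6,j) ways to pick which j.
By inclusion–exclusion, the number of valid placements is Σ_{j=0}^{6} (−1)^j C(6,j)·(9−j)!.
Computing: 362880 − 241920 + 75600 − 14400 + 1800 − 144 + 6 = 183822.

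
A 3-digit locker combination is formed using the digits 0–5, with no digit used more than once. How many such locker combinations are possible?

120

Choose and order 3 of the 6 symbols: the first digit has 6 options, the next 5, then 4.
That product is 6 × 5 × 4 = 120.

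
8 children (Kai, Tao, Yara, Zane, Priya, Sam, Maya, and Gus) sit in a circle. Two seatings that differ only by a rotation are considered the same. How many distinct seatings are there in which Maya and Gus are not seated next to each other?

All circular seatings of 8 people number (7)! = 5040.
Those with Maya next to Gus: fuse the pair into one unit and seat 7 units around a circle — 2·(6)! = 1440.
Subtracting, 5040 − 1440 = 3600.

3600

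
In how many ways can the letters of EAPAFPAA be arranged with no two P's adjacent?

630

There are 8!/(4!·2!) = 840 arrangements of EAPAFPAA in total.
If the two P's are adjacent, glue them into one block, leaving 7 items to arrange: (7)!/(4!) = 210 ways.
Hence 840 − 210 = 630.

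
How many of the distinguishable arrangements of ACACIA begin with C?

20

Fix C in the first position and arrange the remaining 5 letters.
Those 5 letters have A appearing 3 times, giving (5)!/(3!) = 20.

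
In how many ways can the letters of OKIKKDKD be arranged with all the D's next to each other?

Treat the 2 copies of D as a single block. The multiset to arrange is then {DD, I, K, K, K, K, O}, 7 items in all.
That gives (7)!/(4!) = 210 arrangements.

210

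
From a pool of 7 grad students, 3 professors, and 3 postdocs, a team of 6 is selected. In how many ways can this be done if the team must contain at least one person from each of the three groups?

Total 6-person selections from all 13: C(13,6) = 1716.
Selections missing a whole group: no grad students → C(6,6) = 1; no professors → C(10,6) = 210; no postdocs → C(10,6) = 210.
Add back selections omitting two groups (i.e. drawn from a single group): C(7,6) + C(3,6) + C(3,6) = 7.
By inclusion–exclusion: 1716 − 421 + 7 = 1302.

1302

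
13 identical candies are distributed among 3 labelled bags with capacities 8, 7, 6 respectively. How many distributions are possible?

41

By stars and bars, unrestricted non-negative solutions to x_1+…+x_3 = 13 number C(13+2,2) = 105.
Subtract solutions that violate a single cap (substitute x_i' = x_i − (cap_i+1)): x_1 ≥ 9 gives C(6,2) = 15; x_2 ≥ 8 gives C(7,2) = 21; x_3 ≥ 7 gives C(8,2) = 28. Together 64.
No two caps can be exceeded simultaneously, so the pair terms are all 0.
By inclusion–exclusion the count is 105 − 64 + 0 = 41.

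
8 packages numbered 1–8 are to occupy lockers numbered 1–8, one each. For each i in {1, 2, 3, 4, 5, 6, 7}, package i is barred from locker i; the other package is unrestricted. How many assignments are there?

Let Aᵢ (for 1 ≤ i ≤ 7) be the placements that put package i in its forbidden locker. Any j of these fix j positions, leaving (8−j)! ways to fill the rest, and there are C(7,j) ways to pick which j.
By inclusion–exclusion, the number of valid placements is Σ_{j=0}^{7} (−1)^j C(7,j)·(8−j)!.
Computing: 40320 − 35280 + 15120 − 4200 + 840 − 126 + 14 − 1 = 16687.

16687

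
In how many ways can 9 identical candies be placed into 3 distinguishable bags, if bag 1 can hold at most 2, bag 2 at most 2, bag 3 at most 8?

Ignoring the caps, the number of non-negative solutions to x_1+…+x_3 = 9 is C(11,2) = 55.
Subtract solutions that violate a single cap (substitute x_i' = x_i − (cap_i+1)): x_1 ≥ 3 gives C(8,2) = 28; x_2 ≥ 3 gives C(8,2) = 28; x_3 ≥ 9 gives C(2,2) = 1. Together 57.
Add back pairs where two caps are both exceeded: 10 + 0 + 0 = 10.
By inclusion–exclusion the count is 55 − 57 + 10 = 8.

8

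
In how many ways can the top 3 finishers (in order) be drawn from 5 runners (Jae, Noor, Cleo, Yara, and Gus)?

There are 5 choices for 1st place, 4 for 2nd, and 3 for 3rd.
That gives 5 × 4 × 3 = 60.

60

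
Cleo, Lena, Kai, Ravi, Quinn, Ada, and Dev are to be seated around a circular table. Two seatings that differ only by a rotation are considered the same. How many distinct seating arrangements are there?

720

Seat Cleo anywhere (absorbing the rotational symmetry), then permute the other 6: (6)! = 720.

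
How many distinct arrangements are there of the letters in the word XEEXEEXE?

56

Letter multiplicities in XEEXEEXE: E×5, X×3.
So there are 8! / (5!·3!) = 56 distinguishable arrangements.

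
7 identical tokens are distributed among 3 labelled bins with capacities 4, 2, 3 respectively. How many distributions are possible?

6

Without the upper bounds there are C(9,2) = 36 ways to split 7 among 3 bins.
Subtract solutions that violate a single cap (substitute x_i' = x_i − (cap_i+1)): x_1 ≥ 5 gives C(4,2) = 6; x_2 ≥ 3 gives C(6,2) = 15; x_3 ≥ 4 gives C(5,2) = 10. Together 31.
Add back pairs where two caps are both exceeded: 0 + 0 + 1 = 1.
By inclusion–exclusion the count is 36 − 31 + 1 = 6.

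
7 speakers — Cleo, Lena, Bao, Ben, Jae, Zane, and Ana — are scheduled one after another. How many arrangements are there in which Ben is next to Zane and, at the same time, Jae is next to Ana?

Treat {Ben,Zane} as one block (2 orders) and {Jae,Ana} as another (2 orders).
That leaves 5 units to arrange: 2 × 2 × 5! = 4 × 120 = 480.

480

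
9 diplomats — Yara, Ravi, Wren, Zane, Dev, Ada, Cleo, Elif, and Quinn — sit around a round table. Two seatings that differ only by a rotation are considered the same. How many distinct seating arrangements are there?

Around a circle, 9 distinct people have 9!/9 = (8)! = 40320 rotationally distinct seatings.

40320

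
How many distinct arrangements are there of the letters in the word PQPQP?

The 5 letters of PQPQP have repeats: P appearing 3 times and Q appearing twice.
The number of distinct arrangements is 5!/(3!·2!) = 120/12 = 10.

10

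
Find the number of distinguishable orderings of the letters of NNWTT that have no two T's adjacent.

There are 5!/(2!·2!) = 30 arrangements of NNWTT in total.
If the two T's are adjacent, glue them into one block, leaving 4 items to arrange: (4)!/(2!) = 12 ways.
Subtracting, 30 − 12 = 18 arrangements keep the T's apart.

18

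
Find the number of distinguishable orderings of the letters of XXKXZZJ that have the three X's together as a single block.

Treat the 3 copies of X as a single block. The multiset to arrange is then {XXX, J, K, Z, Z}, 5 items in all.
That gives (5)!/(2!) = 60 arrangements.

60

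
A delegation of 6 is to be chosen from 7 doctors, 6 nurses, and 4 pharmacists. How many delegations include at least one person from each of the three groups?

Unrestricted: C(17,6) = 12376 ways to pick any 6 of the 17.
Subtract selections that omit an entire group: no doctors → C(10,6) = 210; no nurses → C(11,6) = 462; no pharmacists → C(13,6) = 1716.
Add back selections omitting two groups (i.e. drawn from a single group): C(7,6) + C(6,6) + C(4,6) = 8.
By inclusion–exclusion: 12376 − 2388 + 8 = 9996.

9996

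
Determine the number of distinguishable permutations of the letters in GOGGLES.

The 7 letters of GOGGLES have repeats: G appearing 3 times.
Dividing 7! = 5040 by 3! = 6 for the repeated letters gives 840.

840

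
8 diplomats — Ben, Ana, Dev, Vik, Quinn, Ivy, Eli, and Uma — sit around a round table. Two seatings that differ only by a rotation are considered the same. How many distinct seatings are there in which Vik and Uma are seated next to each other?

Treat {Vik, Uma} as one unit (2 internal orders) and seat the resulting 7 units around the table: (6)! circular arrangements.
So 2 × (6)! = 2 × 720 = 1440.

1440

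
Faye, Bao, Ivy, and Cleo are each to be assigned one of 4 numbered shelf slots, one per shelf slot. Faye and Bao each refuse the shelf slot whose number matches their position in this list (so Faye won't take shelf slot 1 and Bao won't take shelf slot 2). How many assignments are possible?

Let Aᵢ (for i ∈ {1, 2}) be the placements that put person i in their forbidden shelf slot. Any j of these fix j positions, leaving (4−j)! ways to fill the rest, and there are C(2,j) ways to pick which j.
By inclusion–exclusion, the number of valid placements is Σ_{j=0}^{2} (−1)^j C(2,j)·(4−j)!.
Computing: 24 − 12 + 2 = 14.

14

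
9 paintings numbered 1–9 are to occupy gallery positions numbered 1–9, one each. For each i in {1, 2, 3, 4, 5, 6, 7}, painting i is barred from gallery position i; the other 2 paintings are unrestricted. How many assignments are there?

165016

Let Aᵢ (for 1 ≤ i ≤ 7) be the placements that put painting i in its forbidden gallery position. Any j of these fix j positions, leaving (9−j)! ways to fill the rest, and there are C(7,j) ways to pick which j.
By inclusion–exclusion, the number of valid placements is Σ_{j=0}^{7} (−1)^j C(7,j)·(9−j)!.
Computing: 362880 − 282240 + 105840 − 25200 + 4200 − 504 + 42 − 2 = 165016.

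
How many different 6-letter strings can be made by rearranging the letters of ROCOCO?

60

Letter multiplicities in ROCOCO: C×2, O×3, R×1.
The number of distinct arrangements is 6!/(3!·2!) = 720/12 = 60.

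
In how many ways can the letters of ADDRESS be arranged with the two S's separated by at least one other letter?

Total arrangements of ADDRESS: 7!/(2!·2!) = 1260.
If the two S's are adjacent, glue them into one block, leaving 6 items to arrange: (6)!/(2!) = 360 ways.
Subtracting, 1260 − 360 = 900 arrangements keep the S's apart.

900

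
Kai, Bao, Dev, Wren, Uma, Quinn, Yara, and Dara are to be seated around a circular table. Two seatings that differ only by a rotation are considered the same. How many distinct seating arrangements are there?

Seat Kai anywhere (absorbing the rotational symmetry), then permute the other 7: (7)! = 5040.

5040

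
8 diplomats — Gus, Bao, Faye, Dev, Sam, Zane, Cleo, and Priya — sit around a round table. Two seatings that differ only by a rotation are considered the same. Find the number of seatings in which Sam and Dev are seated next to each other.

Glue Sam and Dev into a block (2 internal orders). Seating 7 units around a circle gives (6)! arrangements.
So 2 × (6)! = 2 × 720 = 1440.

1440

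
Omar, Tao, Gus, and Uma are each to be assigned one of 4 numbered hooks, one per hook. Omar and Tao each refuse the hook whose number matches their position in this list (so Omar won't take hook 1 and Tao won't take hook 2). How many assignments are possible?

14

Let Aᵢ (for i ∈ {1, 2}) be the placements that put person i in their forbidden hook. Any j of these fix j positions, leaving (4−j)! ways to fill the rest, and there are C(2,j) ways to pick which j.
By inclusion–exclusion, the number of valid placements is Σ_{j=0}^{2} (−1)^j C(2,j)·(4−j)!.
Computing: 24 − 12 + 2 = 14.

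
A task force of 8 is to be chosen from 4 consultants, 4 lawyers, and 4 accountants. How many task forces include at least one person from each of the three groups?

492

Unrestricted: C(12,8) = 495 ways to pick any 8 of the 12.
Selections missing a whole group: no consultants → C(8,8) = 1; no lawyers → C(8,8) = 1; no accountants → C(8,8) = 1.
Add back selections omitting two groups (i.e. drawn from a single group): C(4,8) + C(4,8) + C(4,8) = 0.
By inclusion–exclusion: 495 − 3 + 0 = 492.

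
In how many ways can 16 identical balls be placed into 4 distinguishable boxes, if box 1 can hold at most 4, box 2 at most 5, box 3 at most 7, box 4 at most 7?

106

Ignoring the caps, the number of non-negative solutions to x_1+…+x_4 = 16 is C(19,3) = 969.
Subtract solutions that violate a single cap (substitute x_i' = x_i − (cap_i+1)): x_1 ≥ 5 gives C(14,3) = 364; x_2 ≥ 6 gives C(13,3) = 286; x_3 ≥ 8 gives C(11,3) = 165; x_4 ≥ 8 gives C(11,3) = 165. Together 980.
Add back pairs where two caps are both exceeded: 56 + 20 + 20 + 10 + 10 + 1 = 117.
By inclusion–exclusion the count is 969 − 980 + 117 = 106.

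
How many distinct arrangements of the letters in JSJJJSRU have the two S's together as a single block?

Treat the 2 copies of S as a single block. The multiset to arrange is then {SS, J, J, J, J, R, U}, 7 items in all.
That gives (7)!/(4!) = 210 arrangements.

210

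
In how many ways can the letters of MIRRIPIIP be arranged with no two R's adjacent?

2940

Total arrangements of MIRRIPIIP: 9!/(4!·2!·2!) = 3780.
If the two R's are adjacent, glue them into one block, leaving 8 items to arrange: (8)!/(4!·2!) = 840 ways.
Subtracting, 3780 − 840 = 2940 arrangements keep the R's apart.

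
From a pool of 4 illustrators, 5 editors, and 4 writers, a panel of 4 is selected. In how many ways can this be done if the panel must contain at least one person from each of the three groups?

Total 4-person selections from all 13: C(13,4) = 715.
Selections missing a whole group: no illustrators → C(9,4) = 126; no editors → C(8,4) = 70; no writers → C(9,4) = 126.
Add back selections omitting two groups (i.e. drawn from a single group): C(4,4) + C(5,4) + C(4,4) = 7.
By inclusion–exclusion: 715 − 322 + 7 = 400.

400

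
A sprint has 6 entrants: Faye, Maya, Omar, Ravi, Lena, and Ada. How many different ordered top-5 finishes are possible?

There are 6 choices for 1st place, 5 for 2nd, and so on down to 2 for position 5.
That gives 6 × 5 × 4 × 3 × 2 = 720.

720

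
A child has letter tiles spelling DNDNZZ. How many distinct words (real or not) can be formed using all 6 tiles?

90

DNDNZZ has 6 letters with D appearing twice, N appearing twice, and Z appearing twice.
So there are 6! / (2!·2!·2!) = 90 distinguishable arrangements.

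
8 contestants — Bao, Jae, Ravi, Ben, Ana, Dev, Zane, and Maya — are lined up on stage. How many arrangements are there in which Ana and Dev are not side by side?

30240

Of the 8! = 40320 arrangements, those with Ana and Dev adjacent number 2 × 7! = 10080 (treat the pair as a block with 2 internal orders).
So 40320 − 10080 = 30240 arrangements keep them apart.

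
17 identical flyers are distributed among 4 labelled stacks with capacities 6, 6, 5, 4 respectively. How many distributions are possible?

35

Without the upper bounds there are C(20,3) = 1140 ways to split 17 among 4 stacks.
Subtract solutions that violate a single cap (substitute x_i' = x_i − (cap_i+1)): x_1 ≥ 7 gives C(13,3) = 286; x_2 ≥ 7 gives C(13,3) = 286; x_3 ≥ 6 gives C(14,3) = 364; x_4 ≥ 5 gives C(15,3) = 455. Together 1391.
Add back pairs where two caps are both exceeded: 20 + 35 + 56 + 35 + 56 + 84 = 286.
By inclusion–exclusion the count is 1140 − 1391 + 286 = 35.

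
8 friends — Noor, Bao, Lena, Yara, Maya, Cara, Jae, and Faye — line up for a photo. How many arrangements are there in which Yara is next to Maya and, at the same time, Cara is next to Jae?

2880

Treat {Yara,Maya} as one block (2 orders) and {Cara,Jae} as another (2 orders).
That leaves 6 units to arrange: 2 × 2 × 6! = 4 × 720 = 2880.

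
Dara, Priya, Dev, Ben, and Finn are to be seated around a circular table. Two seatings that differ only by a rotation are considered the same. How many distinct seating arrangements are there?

24

Around a circle, 5 distinct people have 5!/5 = (4)! = 24 rotationally distinct seatings.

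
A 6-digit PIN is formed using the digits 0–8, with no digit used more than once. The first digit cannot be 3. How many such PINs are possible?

The first digit has 9−1 = 8 choices (anything except 3).
The remaining 5 digits are filled from the other 8 symbols without repetition: 8 × 7 × 6 × 5 × 4 = 6720.
Total: 8 × 6720 = 53760.

53760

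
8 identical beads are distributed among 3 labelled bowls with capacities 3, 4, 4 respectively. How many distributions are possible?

By stars and bars, unrestricted non-negative solutions to x_1+…+x_3 = 8 number C(8+2,2) = 45.
Subtract solutions that violate a single cap (substitute x_i' = x_i − (cap_i+1)): x_1 ≥ 4 gives C(6,2) = 15; x_2 ≥ 5 gives C(5,2) = 10; x_3 ≥ 5 gives C(5,2) = 10. Together 35.
No two caps can be exceeded simultaneously, so the pair terms are all 0.
By inclusion–exclusion the count is 45 − 35 + 0 = 10.

10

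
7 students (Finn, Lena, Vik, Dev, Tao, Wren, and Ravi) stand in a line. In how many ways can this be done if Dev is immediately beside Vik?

1440

Place the 5 others and the Dev-Vik pair as 6 objects in a line; the pair has 2 internal arrangements.
That gives 2 × 6! = 2 × 720 = 1440.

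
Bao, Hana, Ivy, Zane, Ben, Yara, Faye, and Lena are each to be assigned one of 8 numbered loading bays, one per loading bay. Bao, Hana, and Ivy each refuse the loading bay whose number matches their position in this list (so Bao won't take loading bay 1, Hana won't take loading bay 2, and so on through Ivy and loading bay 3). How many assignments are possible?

27240

Let Aᵢ (for i ∈ {1, 2, 3}) be the placements that put person i in their forbidden loading bay. Any j of these fix j positions, leaving (8−j)! ways to fill the rest, and there are C(3,j) ways to pick which j.
By inclusion–exclusion, the number of valid placements is Σ_{j=0}^{3} (−1)^j C(3,j)·(8−j)!.
Computing: 40320 − 15120 + 2160 − 120 = 27240.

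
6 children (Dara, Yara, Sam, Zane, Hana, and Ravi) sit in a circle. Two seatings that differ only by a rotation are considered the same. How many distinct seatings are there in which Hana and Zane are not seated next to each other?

All circular seatings of 6 people number (5)! = 120.
Those with Hana next to Zane: fuse the pair into one unit and seat 5 units around a circle — 2·(4)! = 48.
Subtracting, 120 − 48 = 72.

72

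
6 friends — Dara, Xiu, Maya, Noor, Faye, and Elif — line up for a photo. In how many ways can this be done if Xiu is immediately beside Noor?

Treat {Xiu, Noor} as a single unit. There are 5 units to order, and the pair itself can be ordered 2 ways.
So the count is 2·(5)! = 240.

240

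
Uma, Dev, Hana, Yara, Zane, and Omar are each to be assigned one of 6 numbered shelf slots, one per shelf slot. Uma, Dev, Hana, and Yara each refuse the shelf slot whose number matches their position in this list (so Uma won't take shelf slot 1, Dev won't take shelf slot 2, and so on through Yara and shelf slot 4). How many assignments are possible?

Let Aᵢ (for 1 ≤ i ≤ 4) be the placements that put person i in their forbidden shelf slot. Any j of these fix j positions, leaving (6−j)! ways to fill the rest, and there are C(4,j) ways to pick which j.
By inclusion–exclusion, the number of valid placements is Σ_{j=0}^{4} (−1)^j C(4,j)·(6−j)!.
Computing: 720 − 480 + 144 − 24 + 2 = 362.

362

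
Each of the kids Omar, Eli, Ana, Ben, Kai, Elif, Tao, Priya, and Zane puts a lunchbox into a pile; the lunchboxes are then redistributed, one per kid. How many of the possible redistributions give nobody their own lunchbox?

Count assignments avoiding every fixed point. For any j of the 9 kids fixed to their own lunchbox, the other 9−j can be arranged in (9−j)! ways.
By inclusion–exclusion this is Σ_{j=0}^{9} (−1)^j C(9,j)·(9−j)!.
Computing: 362880 − 362880 + 181440 − 60480 + 15120 − 3024 + 504 − 72 + 9 − 1 = 133496.

133496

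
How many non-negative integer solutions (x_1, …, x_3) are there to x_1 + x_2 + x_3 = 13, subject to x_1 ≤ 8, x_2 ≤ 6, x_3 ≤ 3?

14

Without the upper bounds there are C(15,2) = 105 ways to split 13 among 3 variables.
Subtract solutions that violate a single cap (substitute x_i' = x_i − (cap_i+1)): x_1 ≥ 9 gives C(6,2) = 15; x_2 ≥ 7 gives C(8,2) = 28; x_3 ≥ 4 gives C(11,2) = 55. Together 98.
Add back pairs where two caps are both exceeded: 0 + 1 + 6 = 7.
By inclusion–exclusion the count is 105 − 98 + 7 = 14.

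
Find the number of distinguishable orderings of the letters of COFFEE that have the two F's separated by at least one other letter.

Total arrangements of COFFEE: 6!/(2!·2!) = 180.
If the two F's are adjacent, glue them into one block, leaving 5 items to arrange: (5)!/(2!) = 60 ways.
Subtracting, 180 − 60 = 120 arrangements keep the F's apart.

120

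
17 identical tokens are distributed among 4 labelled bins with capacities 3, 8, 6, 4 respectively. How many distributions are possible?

34

Without the upper bounds there are C(20,3) = 1140 ways to split 17 among 4 bins.
Subtract solutions that violate a single cap (substitute x_i' = x_i − (cap_i+1)): x_1 ≥ 4 gives C(16,3) = 560; x_2 ≥ 9 gives C(11,3) = 165; x_3 ≥ 7 gives C(13,3) = 286; x_4 ≥ 5 gives C(15,3) = 455. Together 1466.
Add back pairs where two caps are both exceeded: 35 + 84 + 165 + 4 + 20 + 56 = 364.
Subtract triples: 0 + 0 + 4 + 0 = 4.
By inclusion–exclusion the count is 1140 − 1466 + 364 − 4 = 34.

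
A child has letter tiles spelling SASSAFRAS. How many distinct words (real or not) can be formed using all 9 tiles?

2520

Letter multiplicities in SASSAFRAS: A×3, F×1, R×1, S×4.
So there are 9! / (4!·3!) = 2520 distinguishable arrangements.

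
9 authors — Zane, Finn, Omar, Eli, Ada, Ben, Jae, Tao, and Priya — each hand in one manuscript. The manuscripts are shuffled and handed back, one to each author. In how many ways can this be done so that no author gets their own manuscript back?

133496

Count assignments avoiding every fixed point. For any j of the 9 authors fixed to their own manuscript, the other 9−j can be arranged in (9−j)! ways.
By inclusion–exclusion this is Σ_{j=0}^{9} (−1)^j C(9,j)·(9−j)!.
Computing: 362880 − 362880 + 181440 − 60480 + 15120 − 3024 + 504 − 72 + 9 − 1 = 133496.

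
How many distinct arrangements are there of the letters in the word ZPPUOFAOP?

30240

The 9 letters of ZPPUOFAOP have repeats: O appearing twice and P appearing 3 times.
The number of distinct arrangements is 9!/(3!·2!) = 362880/12 = 30240.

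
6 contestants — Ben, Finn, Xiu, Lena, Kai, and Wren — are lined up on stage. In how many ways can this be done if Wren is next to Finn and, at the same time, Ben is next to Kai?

Treat {Wren,Finn} as one block (2 orders) and {Ben,Kai} as another (2 orders).
That leaves 4 units to arrange: 2 × 2 × 4! = 4 × 24 = 96.

96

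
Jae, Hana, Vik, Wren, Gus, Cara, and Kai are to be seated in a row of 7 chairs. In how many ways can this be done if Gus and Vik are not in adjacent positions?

3600

Of the 7! = 5040 arrangements, those with Gus and Vik adjacent number 2 × 6! = 1440 (treat the pair as a block with 2 internal orders).
So 5040 − 1440 = 3600 arrangements keep them apart.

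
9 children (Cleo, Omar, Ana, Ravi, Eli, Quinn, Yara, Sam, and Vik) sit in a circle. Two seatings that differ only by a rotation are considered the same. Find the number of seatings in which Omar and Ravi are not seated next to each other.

All circular seatings of 9 people number (8)! = 40320.
Seatings with Omar beside Ravi: treat them as a block with 2 internal orders, giving 2 × (7)! = 10080.
Subtracting, 40320 − 10080 = 30240.

30240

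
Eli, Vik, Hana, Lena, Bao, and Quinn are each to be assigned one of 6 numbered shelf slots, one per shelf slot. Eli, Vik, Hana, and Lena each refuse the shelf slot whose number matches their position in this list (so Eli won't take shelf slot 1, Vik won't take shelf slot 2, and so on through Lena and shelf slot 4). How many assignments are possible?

Let Aᵢ (for 1 ≤ i ≤ 4) be the placements that put person i in their forbidden shelf slot. Any j of these fix j positions, leaving (6−j)! ways to fill the rest, and there are C(4,j) ways to pick which j.
By inclusion–exclusion, the number of valid placements is Σ_{j=0}^{4} (−1)^j C(4,j)·(6−j)!.
Computing: 720 − 480 + 144 − 24 + 2 = 362.

362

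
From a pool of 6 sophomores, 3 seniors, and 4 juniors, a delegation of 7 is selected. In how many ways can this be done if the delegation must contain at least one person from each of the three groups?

1559

Unrestricted: C(13,7) = 1716 ways to pick any 7 of the 13.
Subtract selections that omit an entire group: no sophomores → C(7,7) = 1; no seniors → C(10,7) = 120; no juniors → C(9,7) = 36.
Add back selections omitting two groups (i.e. drawn from a single group): C(6,7) + C(3,7) + C(4,7) = 0.
By inclusion–exclusion: 1716 − 157 + 0 = 1559.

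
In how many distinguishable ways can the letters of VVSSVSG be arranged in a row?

VVSSVSG has 7 letters with S appearing 3 times and V appearing 3 times.
So there are 7! / (3!·3!) = 140 distinguishable arrangements.

140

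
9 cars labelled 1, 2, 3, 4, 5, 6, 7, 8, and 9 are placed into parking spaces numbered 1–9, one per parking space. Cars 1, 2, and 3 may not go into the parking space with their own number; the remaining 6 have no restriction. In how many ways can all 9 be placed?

Let Aᵢ (for i ∈ {1, 2, 3}) be the placements that put car i in its forbidden parking space. Any j of these fix j positions, leaving (9−j)! ways to fill the rest, and there are C(3,j) ways to pick which j.
By inclusion–exclusion, the number of valid placements is Σ_{j=0}^{3} (−1)^j C(3,j)·(9−j)!.
Computing: 362880 − 120960 + 15120 − 720 = 256320.

256320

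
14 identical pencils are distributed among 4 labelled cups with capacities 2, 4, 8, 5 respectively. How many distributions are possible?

Ignoring the caps, the number of non-negative solutions to x_1+…+x_4 = 14 is C(17,3) = 680.
Subtract solutions that violate a single cap (substitute x_i' = x_i − (cap_i+1)): x_1 ≥ 3 gives C(14,3) = 364; x_2 ≥ 5 gives C(12,3) = 220; x_3 ≥ 9 gives C(8,3) = 56; x_4 ≥ 6 gives C(11,3) = 165. Together 805.
Add back pairs where two caps are both exceeded: 84 + 10 + 56 + 1 + 20 + 0 = 171.
Subtract triples: 0 + 1 + 0 + 0 = 1.
By inclusion–exclusion the count is 680 − 805 + 171 − 1 = 45.

45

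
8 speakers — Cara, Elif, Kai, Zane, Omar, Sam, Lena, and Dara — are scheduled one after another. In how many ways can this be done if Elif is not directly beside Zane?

Of the 8! = 40320 arrangements, those with Elif and Zane adjacent number 2 × 7! = 10080 (treat the pair as a block with 2 internal orders).
Complementary counting: 40320 − 10080 = 30240.

30240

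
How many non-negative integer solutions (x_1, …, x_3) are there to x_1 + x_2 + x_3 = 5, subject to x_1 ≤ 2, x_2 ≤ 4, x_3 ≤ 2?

8

Without the upper bounds there are C(7,2) = 21 ways to split 5 among 3 variables.
Subtract solutions that violate a single cap (substitute x_i' = x_i − (cap_i+1)): x_1 ≥ 3 gives C(4,2) = 6; x_2 ≥ 5 gives C(2,2) = 1; x_3 ≥ 3 gives C(4,2) = 6. Together 13.
No two caps can be exceeded simultaneously, so the pair terms are all 0.
By inclusion–exclusion the count is 21 − 13 + 0 = 8.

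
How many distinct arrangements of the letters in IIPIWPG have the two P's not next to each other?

300

Total arrangements of IIPIWPG: 7!/(3!·2!) = 420.
Arrangements with the P's together: treat PP as one letter, giving (6)!/(3!) = 120.
Subtracting, 420 − 120 = 300 arrangements keep the P's apart.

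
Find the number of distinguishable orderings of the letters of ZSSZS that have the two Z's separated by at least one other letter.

Total arrangements of ZSSZS: 5!/(3!·2!) = 10.
If the two Z's are adjacent, glue them into one block, leaving 4 items to arrange: (4)!/(3!) = 4 ways.
Hence 10 − 4 = 6.

6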